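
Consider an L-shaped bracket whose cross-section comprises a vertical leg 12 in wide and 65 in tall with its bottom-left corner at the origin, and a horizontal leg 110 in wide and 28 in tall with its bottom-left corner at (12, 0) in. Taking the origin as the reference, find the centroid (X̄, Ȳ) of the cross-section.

vertical leg: A = 12 × 65 = 780.00, centroid at (6.00, 32.50).
horizontal leg: A = 110 × 28 = 3080.00, centroid at (67.00, 14.00).
ΣA = 3860.00 in², ΣAX̄ = 211040.00 in³, ΣAȲ = 68470.00 in³.
X̄ = 211040.00/3860.00 = 54.67 in; Ȳ = 68470.00/3860.00 = 17.74 in.

X̄ = 54.67 in, Ȳ = 17.74 in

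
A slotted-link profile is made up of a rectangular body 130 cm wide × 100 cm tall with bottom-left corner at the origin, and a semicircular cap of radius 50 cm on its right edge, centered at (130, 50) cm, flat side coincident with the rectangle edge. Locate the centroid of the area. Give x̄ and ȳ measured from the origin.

x̄ = 85.00 cm, ȳ = 50.00 cm

rectangular body: A = 130 × 100 = 13000.00, centroid at (65.00, 50.00).
semicircular end: A = ½π·50² = 3926.99, centroid at (151.22, 50.00).
ΣA = 16926.99 cm², ΣAx̄ = 1438842.14 cm³, ΣAȳ = 846349.54 cm³.
x̄ = 1438842.14/16926.99 = 85.00 cm; ȳ = 846349.54/16926.99 = 50.00 cm.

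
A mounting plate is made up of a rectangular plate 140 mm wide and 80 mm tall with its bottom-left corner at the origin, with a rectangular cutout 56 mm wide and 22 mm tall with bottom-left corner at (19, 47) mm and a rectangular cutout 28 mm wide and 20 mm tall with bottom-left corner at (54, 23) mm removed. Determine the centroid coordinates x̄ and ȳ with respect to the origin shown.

plate: A = 140 × 80 = 11200.00, centroid at (70.00, 40.00).
hole 1: A = −(56 × 22) = -1232.00, centroid at (47.00, 58.00).
hole 2: A = −(28 × 20) = -560.00, centroid at (68.00, 33.00).
ΣA = 9408.00 mm², ΣAx̄ = 688016.00 mm³, ΣAȳ = 358064.00 mm³.
x̄ = 688016.00/9408.00 = 73.13 mm; ȳ = 358064.00/9408.00 = 38.06 mm.

x̄ = 73.13 mm, ȳ = 38.06 mm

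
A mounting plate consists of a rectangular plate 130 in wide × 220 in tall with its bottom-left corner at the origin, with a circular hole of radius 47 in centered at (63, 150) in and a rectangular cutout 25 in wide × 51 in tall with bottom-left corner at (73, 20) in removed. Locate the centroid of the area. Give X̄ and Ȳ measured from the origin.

plate: A = 130 × 220 = 28600.00, centroid at (65.00, 110.00).
hole 1: A = −π·47² = -6939.78, centroid at (63.00, 150.00).
hole 2: A = −(25 × 51) = -1275.00, centroid at (85.50, 45.50).
ΣA = 20385.22 in²
ΣAX̄ = (28600.00)(65.00) + (-6939.78)(63.00) + (-1275.00)(85.50) = 1312781.48 in³
ΣAȲ = (28600.00)(110.00) + (-6939.78)(150.00) + (-1275.00)(45.50) = 2047020.77 in³
X̄ = 1312781.48 / 20385.22 = 64.40 in
Ȳ = 2047020.77 / 20385.22 = 100.42 in

X̄ = 64.40 in, Ȳ = 100.42 in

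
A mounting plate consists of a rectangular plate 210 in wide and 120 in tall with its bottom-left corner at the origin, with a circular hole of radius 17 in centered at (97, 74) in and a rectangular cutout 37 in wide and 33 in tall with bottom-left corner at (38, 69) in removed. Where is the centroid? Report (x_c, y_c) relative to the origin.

x_c = 107.88 in, y_c = 58.10 in

plate: A = 210 × 120 = 25200.00, centroid at (105.00, 60.00).
hole 1: A = −π·17² = -907.92, centroid at (97.00, 74.00).
hole 2: A = −(37 × 33) = -1221.00, centroid at (56.50, 85.50).
ΣA = 23071.08 in²
ΣAx_c = (25200.00)(105.00) + (-907.92)(97.00) + (-1221.00)(56.50) = 2488945.23 in³
ΣAy_c = (25200.00)(60.00) + (-907.92)(74.00) + (-1221.00)(85.50) = 1340418.40 in³
x_c = 2488945.23 / 23071.08 = 107.88 in
y_c = 1340418.40 / 23071.08 = 58.10 in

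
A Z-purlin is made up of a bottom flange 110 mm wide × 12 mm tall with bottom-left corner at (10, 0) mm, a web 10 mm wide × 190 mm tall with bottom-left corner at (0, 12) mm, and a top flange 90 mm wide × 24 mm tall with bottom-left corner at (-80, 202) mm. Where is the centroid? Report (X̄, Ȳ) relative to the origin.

X̄ = 3.66 mm, Ȳ = 125.18 mm

bottom flange: A = 110 × 12 = 1320.00, centroid at (65.00, 6.00).
web: A = 10 × 190 = 1900.00, centroid at (5.00, 107.00).
top flange: A = 90 × 24 = 2160.00, centroid at (-35.00, 214.00).
ΣA = 5380.00 mm², ΣAX̄ = 19700.00 mm³, ΣAȲ = 673460.00 mm³.
X̄ = 19700.00/5380.00 = 3.66 mm; Ȳ = 673460.00/5380.00 = 125.18 mm.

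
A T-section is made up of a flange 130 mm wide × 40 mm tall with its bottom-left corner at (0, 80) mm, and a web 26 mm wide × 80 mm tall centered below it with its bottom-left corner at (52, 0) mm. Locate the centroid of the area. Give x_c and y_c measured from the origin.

Part | A | x̄ᵢ | ȳᵢ | A·x̄ᵢ | A·ȳᵢ
web | 2080.00 | 65.00 | 40.00 | 135200.00 | 83200.00
flange | 5200.00 | 65.00 | 100.00 | 338000.00 | 520000.00
Σ | 7280.00 |  |  | 473200.00 | 603200.00
x_c = 473200.00 / 7280.00 = 65.00 mm
y_c = 603200.00 / 7280.00 = 82.86 mm

x_c = 65.00 mm, y_c = 82.86 mm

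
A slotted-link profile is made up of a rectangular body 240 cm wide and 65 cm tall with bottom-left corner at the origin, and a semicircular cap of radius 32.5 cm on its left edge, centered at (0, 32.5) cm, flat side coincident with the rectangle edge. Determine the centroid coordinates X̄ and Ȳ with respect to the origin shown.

rectangular body: A = 240 × 65 = 15600.00, centroid at (120.00, 32.50).
semicircular end: A = ½π·32.5² = 1659.15, centroid at (-13.79, 32.50).
ΣA = 17259.15 cm², ΣAX̄ = 1849114.58 cm³, ΣAȲ = 560922.49 cm³.
X̄ = 1849114.58/17259.15 = 107.14 cm; Ȳ = 560922.49/17259.15 = 32.50 cm.

X̄ = 107.14 cm, Ȳ = 32.50 cm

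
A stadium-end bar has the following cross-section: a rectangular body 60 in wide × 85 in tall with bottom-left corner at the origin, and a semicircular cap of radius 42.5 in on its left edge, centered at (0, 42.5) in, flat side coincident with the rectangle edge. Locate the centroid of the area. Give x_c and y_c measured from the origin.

x_c = 12.83 in, y_c = 42.50 in

rectangular body: A = 60 × 85 = 5100.00, centroid at (30.00, 42.50).
semicircular end: A = ½π·42.5² = 2837.25, centroid at (-18.04, 42.50).
ΣA = 7937.25 in²
ΣAx_c = (5100.00)(30.00) + (2837.25)(-18.04) = 101822.92 in³
ΣAy_c = (5100.00)(42.50) + (2837.25)(42.50) = 337333.16 in³
x_c = 101822.92 / 7937.25 = 12.83 in
y_c = 337333.16 / 7937.25 = 42.50 in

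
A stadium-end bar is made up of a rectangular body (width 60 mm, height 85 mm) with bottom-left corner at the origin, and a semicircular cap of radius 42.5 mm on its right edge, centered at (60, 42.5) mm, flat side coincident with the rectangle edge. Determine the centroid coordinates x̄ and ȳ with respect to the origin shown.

x̄ = 47.17 mm, ȳ = 42.50 mm

rectangular body: A = 60 × 85 = 5100.00, centroid at (30.00, 42.50).
semicircular end: A = ½π·42.5² = 2837.25, centroid at (78.04, 42.50).
ΣA = 7937.25 mm², ΣAx̄ = 374412.14 mm³, ΣAȳ = 337333.16 mm³.
x̄ = 374412.14/7937.25 = 47.17 mm; ȳ = 337333.16/7937.25 = 42.50 mm.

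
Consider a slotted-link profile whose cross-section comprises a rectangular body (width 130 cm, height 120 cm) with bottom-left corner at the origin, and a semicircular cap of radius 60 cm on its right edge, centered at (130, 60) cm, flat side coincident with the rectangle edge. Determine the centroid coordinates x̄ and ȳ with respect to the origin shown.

rectangular body: A = 130 × 120 = 15600.00, centroid at (65.00, 60.00).
semicircular end: A = ½π·60² = 5654.87, centroid at (155.46, 60.00).
ΣA = 21254.87 cm², ΣAx̄ = 1893132.68 cm³, ΣAȳ = 1275292.01 cm³.
x̄ = 1893132.68/21254.87 = 89.07 cm; ȳ = 1275292.01/21254.87 = 60.00 cm.

x̄ = 89.07 cm, ȳ = 60.00 cm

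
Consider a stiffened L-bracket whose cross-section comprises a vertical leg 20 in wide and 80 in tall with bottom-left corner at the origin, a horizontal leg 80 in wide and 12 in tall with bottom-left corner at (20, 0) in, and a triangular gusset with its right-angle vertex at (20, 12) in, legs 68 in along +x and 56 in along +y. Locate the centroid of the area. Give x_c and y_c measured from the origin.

vertical leg: A = 20 × 80 = 1600.00, centroid at (10.00, 40.00).
horizontal leg: A = 80 × 12 = 960.00, centroid at (60.00, 6.00).
gusset: A = ½·68·56 = 1904.00, centroid at (42.67, 30.67).
ΣA = 4464.00 in², ΣAx_c = 154837.33 in³, ΣAy_c = 128149.33 in³.
x_c = 154837.33/4464.00 = 34.69 in; y_c = 128149.33/4464.00 = 28.71 in.

x_c = 34.69 in, y_c = 28.71 in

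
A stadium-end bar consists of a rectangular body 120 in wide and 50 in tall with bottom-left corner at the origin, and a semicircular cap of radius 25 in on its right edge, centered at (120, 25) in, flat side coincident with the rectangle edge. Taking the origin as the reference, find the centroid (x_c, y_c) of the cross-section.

rectangular body: A = 120 × 50 = 6000.00, centroid at (60.00, 25.00).
semicircular end: A = ½π·25² = 981.75, centroid at (130.61, 25.00).
ΣA = 6981.75 in²
ΣAx_c = (6000.00)(60.00) + (981.75)(130.61) = 488226.39 in³
ΣAy_c = (6000.00)(25.00) + (981.75)(25.00) = 174543.69 in³
x_c = 488226.39 / 6981.75 = 69.93 in
y_c = 174543.69 / 6981.75 = 25.00 in

x_c = 69.93 in, y_c = 25.00 in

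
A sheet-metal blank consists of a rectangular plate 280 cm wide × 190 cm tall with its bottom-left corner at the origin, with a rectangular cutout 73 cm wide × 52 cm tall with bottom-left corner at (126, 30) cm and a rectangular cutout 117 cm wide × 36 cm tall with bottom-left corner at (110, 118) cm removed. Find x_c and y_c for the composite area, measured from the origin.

x_c = 135.45 cm, y_c = 94.45 cm

Part | A | x̄ᵢ | ȳᵢ | A·x̄ᵢ | A·ȳᵢ
plate | 53200.00 | 140.00 | 95.00 | 7448000.00 | 5054000.00
hole 1 | -3796.00 | 162.50 | 56.00 | -616850.00 | -212576.00
hole 2 | -4212.00 | 168.50 | 136.00 | -709722.00 | -572832.00
Σ | 45192.00 |  |  | 6121428.00 | 4268592.00
x_c = 6121428.00 / 45192.00 = 135.45 cm
y_c = 4268592.00 / 45192.00 = 94.45 cm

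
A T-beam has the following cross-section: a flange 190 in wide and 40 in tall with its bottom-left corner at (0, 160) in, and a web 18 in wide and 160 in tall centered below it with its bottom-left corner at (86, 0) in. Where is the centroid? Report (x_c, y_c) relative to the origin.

x_c = 95.00 in, y_c = 152.52 in

Part | A | x̄ᵢ | ȳᵢ | A·x̄ᵢ | A·ȳᵢ
web | 2880.00 | 95.00 | 80.00 | 273600.00 | 230400.00
flange | 7600.00 | 95.00 | 180.00 | 722000.00 | 1368000.00
Σ | 10480.00 |  |  | 995600.00 | 1598400.00
x_c = 995600.00 / 10480.00 = 95.00 in
y_c = 1598400.00 / 10480.00 = 152.52 in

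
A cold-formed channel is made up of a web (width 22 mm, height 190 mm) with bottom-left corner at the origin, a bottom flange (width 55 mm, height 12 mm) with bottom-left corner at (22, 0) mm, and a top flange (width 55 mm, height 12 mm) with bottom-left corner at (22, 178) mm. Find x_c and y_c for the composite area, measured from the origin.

web: A = 22 × 190 = 4180.00, centroid at (11.00, 95.00).
bottom flange: A = 55 × 12 = 660.00, centroid at (49.50, 6.00).
top flange: A = 55 × 12 = 660.00, centroid at (49.50, 184.00).
ΣA = 5500.00 mm², ΣAx_c = 111320.00 mm³, ΣAy_c = 522500.00 mm³.
x_c = 111320.00/5500.00 = 20.24 mm; y_c = 522500.00/5500.00 = 95.00 mm.

x_c = 20.24 mm, y_c = 95.00 mm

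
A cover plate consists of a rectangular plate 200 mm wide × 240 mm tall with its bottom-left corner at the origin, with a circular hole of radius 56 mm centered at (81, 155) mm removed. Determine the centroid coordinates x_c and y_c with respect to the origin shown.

plate: A = 200 × 240 = 48000.00, centroid at (100.00, 120.00).
hole: A = −π·56² = -9852.03, centroid at (81.00, 155.00).
ΣA = 38147.97 mm²
ΣAx_c = (48000.00)(100.00) + (-9852.03)(81.00) = 4001985.20 mm³
ΣAy_c = (48000.00)(120.00) + (-9852.03)(155.00) = 4232934.64 mm³
x_c = 4001985.20 / 38147.97 = 104.91 mm
y_c = 4232934.64 / 38147.97 = 110.96 mm

x_c = 104.91 mm, y_c = 110.96 mm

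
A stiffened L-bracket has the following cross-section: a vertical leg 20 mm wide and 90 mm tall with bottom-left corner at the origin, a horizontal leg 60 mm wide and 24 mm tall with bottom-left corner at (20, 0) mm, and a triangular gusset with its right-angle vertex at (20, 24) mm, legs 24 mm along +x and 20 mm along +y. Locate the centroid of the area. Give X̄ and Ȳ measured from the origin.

X̄ = 27.79 mm, Ȳ = 30.36 mm

vertical leg: A = 20 × 90 = 1800.00, centroid at (10.00, 45.00).
horizontal leg: A = 60 × 24 = 1440.00, centroid at (50.00, 12.00).
gusset: A = ½·24·20 = 240.00, centroid at (28.00, 30.67).
ΣA = 3480.00 mm²
ΣAX̄ = (1800.00)(10.00) + (1440.00)(50.00) + (240.00)(28.00) = 96720.00 mm³
ΣAȲ = (1800.00)(45.00) + (1440.00)(12.00) + (240.00)(30.67) = 105640.00 mm³
X̄ = 96720.00 / 3480.00 = 27.79 mm
Ȳ = 105640.00 / 3480.00 = 30.36 mm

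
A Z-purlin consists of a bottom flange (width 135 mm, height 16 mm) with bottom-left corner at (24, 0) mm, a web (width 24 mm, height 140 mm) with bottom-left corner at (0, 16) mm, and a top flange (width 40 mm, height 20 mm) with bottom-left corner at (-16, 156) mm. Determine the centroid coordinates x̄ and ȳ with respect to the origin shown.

Part | A | x̄ᵢ | ȳᵢ | A·x̄ᵢ | A·ȳᵢ
bottom flange | 2160.00 | 91.50 | 8.00 | 197640.00 | 17280.00
web | 3360.00 | 12.00 | 86.00 | 40320.00 | 288960.00
top flange | 800.00 | 4.00 | 166.00 | 3200.00 | 132800.00
Σ | 6320.00 |  |  | 241160.00 | 439040.00
x̄ = 241160.00 / 6320.00 = 38.16 mm
ȳ = 439040.00 / 6320.00 = 69.47 mm

x̄ = 38.16 mm, ȳ = 69.47 mm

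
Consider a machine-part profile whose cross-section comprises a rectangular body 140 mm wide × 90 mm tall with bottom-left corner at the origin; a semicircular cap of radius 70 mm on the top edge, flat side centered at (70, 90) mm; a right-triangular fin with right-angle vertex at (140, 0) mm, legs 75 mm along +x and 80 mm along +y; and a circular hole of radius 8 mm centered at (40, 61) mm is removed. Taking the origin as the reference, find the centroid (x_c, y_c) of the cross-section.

x_c = 82.60 mm, y_c = 67.38 mm

rectangular body: A = 140 × 90 = 12600.00, centroid at (70.00, 45.00).
semicircular top: A = ½π·70² = 7696.90, centroid at (70.00, 119.71).
triangular fin: A = ½·75·80 = 3000.00, centroid at (165.00, 26.67).
hole: A = −π·8² = -201.06, centroid at (40.00, 61.00).
ΣA = 23095.84 mm²
ΣAx_c = (12600.00)(70.00) + (7696.90)(70.00) + (3000.00)(165.00) + (-201.06)(40.00) = 1907740.66 mm³
ΣAy_c = (12600.00)(45.00) + (7696.90)(119.71) + (3000.00)(26.67) + (-201.06)(61.00) = 1556123.07 mm³
x_c = 1907740.66 / 23095.84 = 82.60 mm
y_c = 1556123.07 / 23095.84 = 67.38 mm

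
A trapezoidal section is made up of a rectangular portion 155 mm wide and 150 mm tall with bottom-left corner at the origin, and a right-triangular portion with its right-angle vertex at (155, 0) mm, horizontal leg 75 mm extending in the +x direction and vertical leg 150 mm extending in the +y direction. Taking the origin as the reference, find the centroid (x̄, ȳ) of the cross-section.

x̄ = 97.47 mm, ȳ = 70.13 mm

rectangular portion: A = 155 × 150 = 23250.00, centroid at (77.50, 75.00).
triangular portion: A = ½·75·150 = 5625.00, centroid at (180.00, 50.00).
ΣA = 28875.00 mm²
ΣAx̄ = (23250.00)(77.50) + (5625.00)(180.00) = 2814375.00 mm³
ΣAȳ = (23250.00)(75.00) + (5625.00)(50.00) = 2025000.00 mm³
x̄ = 2814375.00 / 28875.00 = 97.47 mm
ȳ = 2025000.00 / 28875.00 = 70.13 mm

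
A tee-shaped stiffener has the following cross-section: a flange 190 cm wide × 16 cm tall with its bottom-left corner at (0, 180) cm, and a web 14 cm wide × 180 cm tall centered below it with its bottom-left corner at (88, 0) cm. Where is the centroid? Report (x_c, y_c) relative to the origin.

x_c = 95.00 cm, y_c = 143.58 cm

web: A = 14 × 180 = 2520.00, centroid at (95.00, 90.00).
flange: A = 190 × 16 = 3040.00, centroid at (95.00, 188.00).
ΣA = 5560.00 cm²
ΣAx_c = (2520.00)(95.00) + (3040.00)(95.00) = 528200.00 cm³
ΣAy_c = (2520.00)(90.00) + (3040.00)(188.00) = 798320.00 cm³
x_c = 528200.00 / 5560.00 = 95.00 cm
y_c = 798320.00 / 5560.00 = 143.58 cm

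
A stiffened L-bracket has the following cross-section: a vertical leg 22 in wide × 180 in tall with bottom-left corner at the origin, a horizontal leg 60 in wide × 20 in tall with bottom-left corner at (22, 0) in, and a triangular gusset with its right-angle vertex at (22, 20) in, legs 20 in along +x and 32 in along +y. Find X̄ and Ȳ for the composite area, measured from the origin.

Part | A | x̄ᵢ | ȳᵢ | A·x̄ᵢ | A·ȳᵢ
vertical leg | 3960.00 | 11.00 | 90.00 | 43560.00 | 356400.00
horizontal leg | 1200.00 | 52.00 | 10.00 | 62400.00 | 12000.00
gusset | 320.00 | 28.67 | 30.67 | 9173.33 | 9813.33
Σ | 5480.00 |  |  | 115133.33 | 378213.33
X̄ = 115133.33 / 5480.00 = 21.01 in
Ȳ = 378213.33 / 5480.00 = 69.02 in

X̄ = 21.01 in, Ȳ = 69.02 in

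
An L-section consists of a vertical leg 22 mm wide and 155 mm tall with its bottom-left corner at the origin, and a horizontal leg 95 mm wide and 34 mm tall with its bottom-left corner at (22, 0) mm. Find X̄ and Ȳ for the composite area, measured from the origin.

Part | A | x̄ᵢ | ȳᵢ | A·x̄ᵢ | A·ȳᵢ
vertical leg | 3410.00 | 11.00 | 77.50 | 37510.00 | 264275.00
horizontal leg | 3230.00 | 69.50 | 17.00 | 224485.00 | 54910.00
Σ | 6640.00 |  |  | 261995.00 | 319185.00
X̄ = 261995.00 / 6640.00 = 39.46 mm
Ȳ = 319185.00 / 6640.00 = 48.07 mm

X̄ = 39.46 mm, Ȳ = 48.07 mm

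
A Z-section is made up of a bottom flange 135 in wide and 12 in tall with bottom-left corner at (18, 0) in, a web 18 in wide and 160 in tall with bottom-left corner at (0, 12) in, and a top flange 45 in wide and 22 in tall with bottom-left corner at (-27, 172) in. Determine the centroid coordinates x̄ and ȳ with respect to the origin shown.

x̄ = 29.14 in, ȳ = 83.03 in

Part | A | x̄ᵢ | ȳᵢ | A·x̄ᵢ | A·ȳᵢ
bottom flange | 1620.00 | 85.50 | 6.00 | 138510.00 | 9720.00
web | 2880.00 | 9.00 | 92.00 | 25920.00 | 264960.00
top flange | 990.00 | -4.50 | 183.00 | -4455.00 | 181170.00
Σ | 5490.00 |  |  | 159975.00 | 455850.00
x̄ = 159975.00 / 5490.00 = 29.14 in
ȳ = 455850.00 / 5490.00 = 83.03 in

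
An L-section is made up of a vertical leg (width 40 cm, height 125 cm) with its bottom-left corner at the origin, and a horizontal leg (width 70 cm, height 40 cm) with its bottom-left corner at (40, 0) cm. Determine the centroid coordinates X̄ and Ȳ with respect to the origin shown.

Part | A | x̄ᵢ | ȳᵢ | A·x̄ᵢ | A·ȳᵢ
vertical leg | 5000.00 | 20.00 | 62.50 | 100000.00 | 312500.00
horizontal leg | 2800.00 | 75.00 | 20.00 | 210000.00 | 56000.00
Σ | 7800.00 |  |  | 310000.00 | 368500.00
X̄ = 310000.00 / 7800.00 = 39.74 cm
Ȳ = 368500.00 / 7800.00 = 47.24 cm

X̄ = 39.74 cm, Ȳ = 47.24 cm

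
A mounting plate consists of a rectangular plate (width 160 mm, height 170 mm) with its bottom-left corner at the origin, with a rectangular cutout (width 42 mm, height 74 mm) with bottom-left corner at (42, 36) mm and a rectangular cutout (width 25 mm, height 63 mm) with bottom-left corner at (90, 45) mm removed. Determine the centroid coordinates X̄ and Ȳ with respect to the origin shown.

X̄ = 80.77 mm, Ȳ = 87.25 mm

plate: A = 160 × 170 = 27200.00, centroid at (80.00, 85.00).
hole 1: A = −(42 × 74) = -3108.00, centroid at (63.00, 73.00).
hole 2: A = −(25 × 63) = -1575.00, centroid at (102.50, 76.50).
ΣA = 22517.00 mm², ΣAX̄ = 1818758.50 mm³, ΣAȲ = 1964628.50 mm³.
X̄ = 1818758.50/22517.00 = 80.77 mm; Ȳ = 1964628.50/22517.00 = 87.25 mm.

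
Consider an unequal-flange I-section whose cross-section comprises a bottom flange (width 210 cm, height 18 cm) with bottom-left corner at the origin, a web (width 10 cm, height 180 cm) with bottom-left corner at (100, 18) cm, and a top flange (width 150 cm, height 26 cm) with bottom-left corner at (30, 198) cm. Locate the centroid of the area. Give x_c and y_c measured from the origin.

bottom flange: A = 210 × 18 = 3780.00, centroid at (105.00, 9.00).
web: A = 10 × 180 = 1800.00, centroid at (105.00, 108.00).
top flange: A = 150 × 26 = 3900.00, centroid at (105.00, 211.00).
ΣA = 9480.00 cm², ΣAx_c = 995400.00 cm³, ΣAy_c = 1051320.00 cm³.
x_c = 995400.00/9480.00 = 105.00 cm; y_c = 1051320.00/9480.00 = 110.90 cm.

x_c = 105.00 cm, y_c = 110.90 cm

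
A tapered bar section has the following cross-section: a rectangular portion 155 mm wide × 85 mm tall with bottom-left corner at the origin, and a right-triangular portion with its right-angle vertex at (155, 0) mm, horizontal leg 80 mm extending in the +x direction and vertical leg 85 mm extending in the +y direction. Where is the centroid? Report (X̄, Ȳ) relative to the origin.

X̄ = 98.87 mm, Ȳ = 39.59 mm

rectangular portion: A = 155 × 85 = 13175.00, centroid at (77.50, 42.50).
triangular portion: A = ½·80·85 = 3400.00, centroid at (181.67, 28.33).
ΣA = 16575.00 mm²
ΣAX̄ = (13175.00)(77.50) + (3400.00)(181.67) = 1638729.17 mm³
ΣAȲ = (13175.00)(42.50) + (3400.00)(28.33) = 656270.83 mm³
X̄ = 1638729.17 / 16575.00 = 98.87 mm
Ȳ = 656270.83 / 16575.00 = 39.59 mm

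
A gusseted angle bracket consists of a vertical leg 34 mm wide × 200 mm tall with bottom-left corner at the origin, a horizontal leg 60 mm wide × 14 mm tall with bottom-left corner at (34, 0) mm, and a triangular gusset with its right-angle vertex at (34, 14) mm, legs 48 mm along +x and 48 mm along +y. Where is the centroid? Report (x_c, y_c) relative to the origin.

vertical leg: A = 34 × 200 = 6800.00, centroid at (17.00, 100.00).
horizontal leg: A = 60 × 14 = 840.00, centroid at (64.00, 7.00).
gusset: A = ½·48·48 = 1152.00, centroid at (50.00, 30.00).
ΣA = 8792.00 mm²
ΣAx_c = (6800.00)(17.00) + (840.00)(64.00) + (1152.00)(50.00) = 226960.00 mm³
ΣAy_c = (6800.00)(100.00) + (840.00)(7.00) + (1152.00)(30.00) = 720440.00 mm³
x_c = 226960.00 / 8792.00 = 25.81 mm
y_c = 720440.00 / 8792.00 = 81.94 mm

x_c = 25.81 mm, y_c = 81.94 mm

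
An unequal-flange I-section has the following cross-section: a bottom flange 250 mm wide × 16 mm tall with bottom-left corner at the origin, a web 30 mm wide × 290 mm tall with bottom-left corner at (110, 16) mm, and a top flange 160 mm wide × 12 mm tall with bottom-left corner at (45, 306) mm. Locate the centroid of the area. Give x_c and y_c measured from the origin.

bottom flange: A = 250 × 16 = 4000.00, centroid at (125.00, 8.00).
web: A = 30 × 290 = 8700.00, centroid at (125.00, 161.00).
top flange: A = 160 × 12 = 1920.00, centroid at (125.00, 312.00).
ΣA = 14620.00 mm², ΣAx_c = 1827500.00 mm³, ΣAy_c = 2031740.00 mm³.
x_c = 1827500.00/14620.00 = 125.00 mm; y_c = 2031740.00/14620.00 = 138.97 mm.

x_c = 125.00 mm, y_c = 138.97 mm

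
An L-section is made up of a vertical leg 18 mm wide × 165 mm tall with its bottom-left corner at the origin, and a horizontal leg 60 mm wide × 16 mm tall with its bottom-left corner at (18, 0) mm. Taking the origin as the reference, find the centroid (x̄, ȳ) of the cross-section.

vertical leg: A = 18 × 165 = 2970.00, centroid at (9.00, 82.50).
horizontal leg: A = 60 × 16 = 960.00, centroid at (48.00, 8.00).
ΣA = 3930.00 mm²
ΣAx̄ = (2970.00)(9.00) + (960.00)(48.00) = 72810.00 mm³
ΣAȳ = (2970.00)(82.50) + (960.00)(8.00) = 252705.00 mm³
x̄ = 72810.00 / 3930.00 = 18.53 mm
ȳ = 252705.00 / 3930.00 = 64.30 mm

x̄ = 18.53 mm, ȳ = 64.30 mm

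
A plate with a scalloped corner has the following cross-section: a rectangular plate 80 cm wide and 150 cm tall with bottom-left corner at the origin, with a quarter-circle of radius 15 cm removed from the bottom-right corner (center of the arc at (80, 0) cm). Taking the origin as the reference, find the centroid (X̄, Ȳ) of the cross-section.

plate: A = 80 × 150 = 12000.00, centroid at (40.00, 75.00).
removed quarter-circle: A = −¼π·15² = -176.71, centroid at (73.63, 6.37).
ΣA = 11823.29 cm², ΣAX̄ = 466987.83 cm³, ΣAȲ = 898875.00 cm³.
X̄ = 466987.83/11823.29 = 39.50 cm; Ȳ = 898875.00/11823.29 = 76.03 cm.

X̄ = 39.50 cm, Ȳ = 76.03 cm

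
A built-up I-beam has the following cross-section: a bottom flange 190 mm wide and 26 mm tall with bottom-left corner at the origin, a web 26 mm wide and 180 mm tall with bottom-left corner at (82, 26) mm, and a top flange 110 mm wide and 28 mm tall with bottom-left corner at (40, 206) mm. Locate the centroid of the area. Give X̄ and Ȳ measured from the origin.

X̄ = 95.00 mm, Ȳ = 101.16 mm

bottom flange: A = 190 × 26 = 4940.00, centroid at (95.00, 13.00).
web: A = 26 × 180 = 4680.00, centroid at (95.00, 116.00).
top flange: A = 110 × 28 = 3080.00, centroid at (95.00, 220.00).
ΣA = 12700.00 mm², ΣAX̄ = 1206500.00 mm³, ΣAȲ = 1284700.00 mm³.
X̄ = 1206500.00/12700.00 = 95.00 mm; Ȳ = 1284700.00/12700.00 = 101.16 mm.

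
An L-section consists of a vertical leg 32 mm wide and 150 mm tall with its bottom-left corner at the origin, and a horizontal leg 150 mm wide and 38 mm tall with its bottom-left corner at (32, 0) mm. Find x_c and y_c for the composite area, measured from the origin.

x_c = 65.40 mm, y_c = 44.60 mm

vertical leg: A = 32 × 150 = 4800.00, centroid at (16.00, 75.00).
horizontal leg: A = 150 × 38 = 5700.00, centroid at (107.00, 19.00).
ΣA = 10500.00 mm², ΣAx_c = 686700.00 mm³, ΣAy_c = 468300.00 mm³.
x_c = 686700.00/10500.00 = 65.40 mm; y_c = 468300.00/10500.00 = 44.60 mm.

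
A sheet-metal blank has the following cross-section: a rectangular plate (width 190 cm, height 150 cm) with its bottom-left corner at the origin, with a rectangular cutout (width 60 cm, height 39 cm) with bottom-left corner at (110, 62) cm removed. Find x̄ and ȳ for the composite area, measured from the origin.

x̄ = 90.97 cm, ȳ = 74.42 cm

plate: A = 190 × 150 = 28500.00, centroid at (95.00, 75.00).
hole: A = −(60 × 39) = -2340.00, centroid at (140.00, 81.50).
ΣA = 26160.00 cm², ΣAx̄ = 2379900.00 cm³, ΣAȳ = 1946790.00 cm³.
x̄ = 2379900.00/26160.00 = 90.97 cm; ȳ = 1946790.00/26160.00 = 74.42 cm.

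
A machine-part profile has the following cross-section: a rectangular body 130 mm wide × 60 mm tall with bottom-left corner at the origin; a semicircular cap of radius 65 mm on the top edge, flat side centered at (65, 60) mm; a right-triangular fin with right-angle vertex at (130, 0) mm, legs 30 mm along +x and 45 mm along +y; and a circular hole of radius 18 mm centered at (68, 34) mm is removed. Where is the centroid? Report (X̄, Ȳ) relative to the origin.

X̄ = 68.38 mm, Ȳ = 56.11 mm

rectangular body: A = 130 × 60 = 7800.00, centroid at (65.00, 30.00).
semicircular top: A = ½π·65² = 6636.61, centroid at (65.00, 87.59).
triangular fin: A = ½·30·45 = 675.00, centroid at (140.00, 15.00).
hole: A = −π·18² = -1017.88, centroid at (68.00, 34.00).
ΣA = 14093.74 mm², ΣAX̄ = 963664.37 mm³, ΣAȲ = 790797.42 mm³.
X̄ = 963664.37/14093.74 = 68.38 mm; Ȳ = 790797.42/14093.74 = 56.11 mm.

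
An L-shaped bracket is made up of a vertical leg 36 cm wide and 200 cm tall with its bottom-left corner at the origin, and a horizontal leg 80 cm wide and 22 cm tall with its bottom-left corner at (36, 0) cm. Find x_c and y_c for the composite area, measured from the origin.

Part | A | x̄ᵢ | ȳᵢ | A·x̄ᵢ | A·ȳᵢ
vertical leg | 7200.00 | 18.00 | 100.00 | 129600.00 | 720000.00
horizontal leg | 1760.00 | 76.00 | 11.00 | 133760.00 | 19360.00
Σ | 8960.00 |  |  | 263360.00 | 739360.00
x_c = 263360.00 / 8960.00 = 29.39 cm
y_c = 739360.00 / 8960.00 = 82.52 cm

x_c = 29.39 cm, y_c = 82.52 cm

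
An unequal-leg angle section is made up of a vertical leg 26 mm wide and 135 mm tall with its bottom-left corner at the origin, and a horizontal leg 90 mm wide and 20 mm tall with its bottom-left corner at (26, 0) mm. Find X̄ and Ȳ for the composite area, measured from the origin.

Part | A | x̄ᵢ | ȳᵢ | A·x̄ᵢ | A·ȳᵢ
vertical leg | 3510.00 | 13.00 | 67.50 | 45630.00 | 236925.00
horizontal leg | 1800.00 | 71.00 | 10.00 | 127800.00 | 18000.00
Σ | 5310.00 |  |  | 173430.00 | 254925.00
X̄ = 173430.00 / 5310.00 = 32.66 mm
Ȳ = 254925.00 / 5310.00 = 48.01 mm

X̄ = 32.66 mm, Ȳ = 48.01 mm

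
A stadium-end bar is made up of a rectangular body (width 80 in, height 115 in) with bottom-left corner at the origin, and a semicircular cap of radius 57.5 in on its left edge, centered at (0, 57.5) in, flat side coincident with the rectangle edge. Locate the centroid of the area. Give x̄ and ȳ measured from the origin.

Part | A | x̄ᵢ | ȳᵢ | A·x̄ᵢ | A·ȳᵢ
rectangular body | 9200.00 | 40.00 | 57.50 | 368000.00 | 529000.00
semicircular end | 5193.45 | -24.40 | 57.50 | -126739.58 | 298623.11
Σ | 14393.45 |  |  | 241260.42 | 827623.11
x̄ = 241260.42 / 14393.45 = 16.76 in
ȳ = 827623.11 / 14393.45 = 57.50 in

x̄ = 16.76 in, ȳ = 57.50 in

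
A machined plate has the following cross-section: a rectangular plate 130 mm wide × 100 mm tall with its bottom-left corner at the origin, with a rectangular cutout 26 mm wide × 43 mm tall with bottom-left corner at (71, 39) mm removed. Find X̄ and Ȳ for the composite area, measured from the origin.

X̄ = 63.21 mm, Ȳ = 49.01 mm

plate: A = 130 × 100 = 13000.00, centroid at (65.00, 50.00).
hole: A = −(26 × 43) = -1118.00, centroid at (84.00, 60.50).
ΣA = 11882.00 mm²
ΣAX̄ = (13000.00)(65.00) + (-1118.00)(84.00) = 751088.00 mm³
ΣAȲ = (13000.00)(50.00) + (-1118.00)(60.50) = 582361.00 mm³
X̄ = 751088.00 / 11882.00 = 63.21 mm
Ȳ = 582361.00 / 11882.00 = 49.01 mm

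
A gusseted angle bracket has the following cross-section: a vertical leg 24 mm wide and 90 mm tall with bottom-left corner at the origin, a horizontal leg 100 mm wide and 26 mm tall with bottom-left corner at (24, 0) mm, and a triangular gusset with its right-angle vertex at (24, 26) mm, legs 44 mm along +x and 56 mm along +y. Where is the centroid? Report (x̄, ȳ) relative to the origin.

x̄ = 44.39 mm, ȳ = 31.05 mm

Part | A | x̄ᵢ | ȳᵢ | A·x̄ᵢ | A·ȳᵢ
vertical leg | 2160.00 | 12.00 | 45.00 | 25920.00 | 97200.00
horizontal leg | 2600.00 | 74.00 | 13.00 | 192400.00 | 33800.00
gusset | 1232.00 | 38.67 | 44.67 | 47637.33 | 55029.33
Σ | 5992.00 |  |  | 265957.33 | 186029.33
x̄ = 265957.33 / 5992.00 = 44.39 mm
ȳ = 186029.33 / 5992.00 = 31.05 mm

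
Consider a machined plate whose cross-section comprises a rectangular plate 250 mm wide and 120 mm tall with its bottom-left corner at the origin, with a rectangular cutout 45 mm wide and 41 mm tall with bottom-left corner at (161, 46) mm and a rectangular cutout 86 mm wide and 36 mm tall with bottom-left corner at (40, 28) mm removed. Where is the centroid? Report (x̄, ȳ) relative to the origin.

plate: A = 250 × 120 = 30000.00, centroid at (125.00, 60.00).
hole 1: A = −(45 × 41) = -1845.00, centroid at (183.50, 66.50).
hole 2: A = −(86 × 36) = -3096.00, centroid at (83.00, 46.00).
ΣA = 25059.00 mm²
ΣAx̄ = (30000.00)(125.00) + (-1845.00)(183.50) + (-3096.00)(83.00) = 3154474.50 mm³
ΣAȳ = (30000.00)(60.00) + (-1845.00)(66.50) + (-3096.00)(46.00) = 1534891.50 mm³
x̄ = 3154474.50 / 25059.00 = 125.88 mm
ȳ = 1534891.50 / 25059.00 = 61.25 mm

x̄ = 125.88 mm, ȳ = 61.25 mm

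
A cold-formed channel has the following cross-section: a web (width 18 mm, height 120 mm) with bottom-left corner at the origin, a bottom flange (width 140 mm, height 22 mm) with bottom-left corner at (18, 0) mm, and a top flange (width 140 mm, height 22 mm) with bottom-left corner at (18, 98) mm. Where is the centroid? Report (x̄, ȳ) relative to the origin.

x̄ = 67.49 mm, ȳ = 60.00 mm

web: A = 18 × 120 = 2160.00, centroid at (9.00, 60.00).
bottom flange: A = 140 × 22 = 3080.00, centroid at (88.00, 11.00).
top flange: A = 140 × 22 = 3080.00, centroid at (88.00, 109.00).
ΣA = 8320.00 mm²
ΣAx̄ = (2160.00)(9.00) + (3080.00)(88.00) + (3080.00)(88.00) = 561520.00 mm³
ΣAȳ = (2160.00)(60.00) + (3080.00)(11.00) + (3080.00)(109.00) = 499200.00 mm³
x̄ = 561520.00 / 8320.00 = 67.49 mm
ȳ = 499200.00 / 8320.00 = 60.00 mm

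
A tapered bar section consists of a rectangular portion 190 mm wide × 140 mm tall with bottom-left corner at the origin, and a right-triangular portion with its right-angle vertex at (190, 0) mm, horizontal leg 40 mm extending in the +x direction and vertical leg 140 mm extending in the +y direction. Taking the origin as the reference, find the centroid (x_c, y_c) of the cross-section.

rectangular portion: A = 190 × 140 = 26600.00, centroid at (95.00, 70.00).
triangular portion: A = ½·40·140 = 2800.00, centroid at (203.33, 46.67).
ΣA = 29400.00 mm², ΣAx_c = 3096333.33 mm³, ΣAy_c = 1992666.67 mm³.
x_c = 3096333.33/29400.00 = 105.32 mm; y_c = 1992666.67/29400.00 = 67.78 mm.

x_c = 105.32 mm, y_c = 67.78 mm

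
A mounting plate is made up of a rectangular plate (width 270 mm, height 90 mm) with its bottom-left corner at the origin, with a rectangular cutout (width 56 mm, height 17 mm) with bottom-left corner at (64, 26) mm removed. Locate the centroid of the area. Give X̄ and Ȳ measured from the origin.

plate: A = 270 × 90 = 24300.00, centroid at (135.00, 45.00).
hole: A = −(56 × 17) = -952.00, centroid at (92.00, 34.50).
ΣA = 23348.00 mm², ΣAX̄ = 3192916.00 mm³, ΣAȲ = 1060656.00 mm³.
X̄ = 3192916.00/23348.00 = 136.75 mm; Ȳ = 1060656.00/23348.00 = 45.43 mm.

X̄ = 136.75 mm, Ȳ = 45.43 mm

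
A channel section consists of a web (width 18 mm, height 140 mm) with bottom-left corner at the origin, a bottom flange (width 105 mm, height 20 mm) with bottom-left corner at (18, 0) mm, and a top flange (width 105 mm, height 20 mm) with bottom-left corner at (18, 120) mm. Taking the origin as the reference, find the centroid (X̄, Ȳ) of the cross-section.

Part | A | x̄ᵢ | ȳᵢ | A·x̄ᵢ | A·ȳᵢ
web | 2520.00 | 9.00 | 70.00 | 22680.00 | 176400.00
bottom flange | 2100.00 | 70.50 | 10.00 | 148050.00 | 21000.00
top flange | 2100.00 | 70.50 | 130.00 | 148050.00 | 273000.00
Σ | 6720.00 |  |  | 318780.00 | 470400.00
X̄ = 318780.00 / 6720.00 = 47.44 mm
Ȳ = 470400.00 / 6720.00 = 70.00 mm

X̄ = 47.44 mm, Ȳ = 70.00 mm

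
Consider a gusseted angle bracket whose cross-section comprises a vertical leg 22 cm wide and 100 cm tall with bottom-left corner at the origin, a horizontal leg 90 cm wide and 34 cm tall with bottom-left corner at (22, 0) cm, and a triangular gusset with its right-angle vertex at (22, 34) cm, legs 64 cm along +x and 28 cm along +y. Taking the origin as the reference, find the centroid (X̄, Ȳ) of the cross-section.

vertical leg: A = 22 × 100 = 2200.00, centroid at (11.00, 50.00).
horizontal leg: A = 90 × 34 = 3060.00, centroid at (67.00, 17.00).
gusset: A = ½·64·28 = 896.00, centroid at (43.33, 43.33).
ΣA = 6156.00 cm², ΣAX̄ = 268046.67 cm³, ΣAȲ = 200846.67 cm³.
X̄ = 268046.67/6156.00 = 43.54 cm; Ȳ = 200846.67/6156.00 = 32.63 cm.

X̄ = 43.54 cm, Ȳ = 32.63 cm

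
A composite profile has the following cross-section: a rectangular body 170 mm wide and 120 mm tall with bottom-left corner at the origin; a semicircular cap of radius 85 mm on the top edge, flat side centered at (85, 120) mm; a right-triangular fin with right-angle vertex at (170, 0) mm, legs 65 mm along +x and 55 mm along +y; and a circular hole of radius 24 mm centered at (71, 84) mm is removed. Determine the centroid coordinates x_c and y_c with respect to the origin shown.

x_c = 91.81 mm, y_c = 90.65 mm

Part | A | x̄ᵢ | ȳᵢ | A·x̄ᵢ | A·ȳᵢ
rectangular body | 20400.00 | 85.00 | 60.00 | 1734000.00 | 1224000.00
semicircular top | 11349.00 | 85.00 | 156.08 | 964665.29 | 1771297.08
triangular fin | 1787.50 | 191.67 | 18.33 | 342604.17 | 32770.83
hole | -1809.56 | 71.00 | 84.00 | -128478.57 | -152002.82
Σ | 31726.95 |  |  | 2912790.89 | 2876065.10
x_c = 2912790.89 / 31726.95 = 91.81 mm
y_c = 2876065.10 / 31726.95 = 90.65 mm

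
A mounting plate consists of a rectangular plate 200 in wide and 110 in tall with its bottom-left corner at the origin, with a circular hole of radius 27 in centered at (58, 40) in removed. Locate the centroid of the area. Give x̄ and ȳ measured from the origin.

x̄ = 104.88 in, ȳ = 56.74 in

Part | A | x̄ᵢ | ȳᵢ | A·x̄ᵢ | A·ȳᵢ
plate | 22000.00 | 100.00 | 55.00 | 2200000.00 | 1210000.00
hole | -2290.22 | 58.00 | 40.00 | -132832.82 | -91608.84
Σ | 19709.78 |  |  | 2067167.18 | 1118391.16
x̄ = 2067167.18 / 19709.78 = 104.88 in
ȳ = 1118391.16 / 19709.78 = 56.74 in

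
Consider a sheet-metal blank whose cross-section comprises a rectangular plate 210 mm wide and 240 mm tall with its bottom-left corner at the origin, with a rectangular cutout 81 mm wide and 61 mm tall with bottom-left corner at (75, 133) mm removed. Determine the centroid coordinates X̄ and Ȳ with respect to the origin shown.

X̄ = 103.86 mm, Ȳ = 115.27 mm

Part | A | x̄ᵢ | ȳᵢ | A·x̄ᵢ | A·ȳᵢ
plate | 50400.00 | 105.00 | 120.00 | 5292000.00 | 6048000.00
hole | -4941.00 | 115.50 | 163.50 | -570685.50 | -807853.50
Σ | 45459.00 |  |  | 4721314.50 | 5240146.50
X̄ = 4721314.50 / 45459.00 = 103.86 mm
Ȳ = 5240146.50 / 45459.00 = 115.27 mm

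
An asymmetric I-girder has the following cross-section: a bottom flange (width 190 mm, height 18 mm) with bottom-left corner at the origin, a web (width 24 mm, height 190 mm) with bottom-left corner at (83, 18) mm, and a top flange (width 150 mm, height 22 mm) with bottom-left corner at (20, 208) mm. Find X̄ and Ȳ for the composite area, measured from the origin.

bottom flange: A = 190 × 18 = 3420.00, centroid at (95.00, 9.00).
web: A = 24 × 190 = 4560.00, centroid at (95.00, 113.00).
top flange: A = 150 × 22 = 3300.00, centroid at (95.00, 219.00).
ΣA = 11280.00 mm², ΣAX̄ = 1071600.00 mm³, ΣAȲ = 1268760.00 mm³.
X̄ = 1071600.00/11280.00 = 95.00 mm; Ȳ = 1268760.00/11280.00 = 112.48 mm.

X̄ = 95.00 mm, Ȳ = 112.48 mm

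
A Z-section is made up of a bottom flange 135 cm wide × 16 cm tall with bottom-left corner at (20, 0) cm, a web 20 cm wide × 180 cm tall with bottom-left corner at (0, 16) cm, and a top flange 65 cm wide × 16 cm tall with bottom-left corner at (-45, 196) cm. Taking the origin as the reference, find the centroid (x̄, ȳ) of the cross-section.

Part | A | x̄ᵢ | ȳᵢ | A·x̄ᵢ | A·ȳᵢ
bottom flange | 2160.00 | 87.50 | 8.00 | 189000.00 | 17280.00
web | 3600.00 | 10.00 | 106.00 | 36000.00 | 381600.00
top flange | 1040.00 | -12.50 | 204.00 | -13000.00 | 212160.00
Σ | 6800.00 |  |  | 212000.00 | 611040.00
x̄ = 212000.00 / 6800.00 = 31.18 cm
ȳ = 611040.00 / 6800.00 = 89.86 cm

x̄ = 31.18 cm, ȳ = 89.86 cm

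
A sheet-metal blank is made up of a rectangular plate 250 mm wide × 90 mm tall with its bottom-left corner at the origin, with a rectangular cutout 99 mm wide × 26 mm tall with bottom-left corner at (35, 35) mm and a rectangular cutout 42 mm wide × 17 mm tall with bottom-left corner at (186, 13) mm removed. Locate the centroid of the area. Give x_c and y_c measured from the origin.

Part | A | x̄ᵢ | ȳᵢ | A·x̄ᵢ | A·ȳᵢ
plate | 22500.00 | 125.00 | 45.00 | 2812500.00 | 1012500.00
hole 1 | -2574.00 | 84.50 | 48.00 | -217503.00 | -123552.00
hole 2 | -714.00 | 207.00 | 21.50 | -147798.00 | -15351.00
Σ | 19212.00 |  |  | 2447199.00 | 873597.00
x_c = 2447199.00 / 19212.00 = 127.38 mm
y_c = 873597.00 / 19212.00 = 45.47 mm

x_c = 127.38 mm, y_c = 45.47 mm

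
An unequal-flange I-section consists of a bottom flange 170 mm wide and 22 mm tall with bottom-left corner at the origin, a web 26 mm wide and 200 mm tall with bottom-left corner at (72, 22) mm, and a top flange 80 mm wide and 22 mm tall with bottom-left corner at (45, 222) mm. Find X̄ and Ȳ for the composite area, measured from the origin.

X̄ = 85.00 mm, Ȳ = 101.46 mm

bottom flange: A = 170 × 22 = 3740.00, centroid at (85.00, 11.00).
web: A = 26 × 200 = 5200.00, centroid at (85.00, 122.00).
top flange: A = 80 × 22 = 1760.00, centroid at (85.00, 233.00).
ΣA = 10700.00 mm², ΣAX̄ = 909500.00 mm³, ΣAȲ = 1085620.00 mm³.
X̄ = 909500.00/10700.00 = 85.00 mm; Ȳ = 1085620.00/10700.00 = 101.46 mm.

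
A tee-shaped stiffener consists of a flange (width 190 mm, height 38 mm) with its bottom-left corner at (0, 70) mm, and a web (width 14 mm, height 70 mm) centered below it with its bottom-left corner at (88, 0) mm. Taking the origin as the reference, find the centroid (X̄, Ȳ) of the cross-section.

Part | A | x̄ᵢ | ȳᵢ | A·x̄ᵢ | A·ȳᵢ
web | 980.00 | 95.00 | 35.00 | 93100.00 | 34300.00
flange | 7220.00 | 95.00 | 89.00 | 685900.00 | 642580.00
Σ | 8200.00 |  |  | 779000.00 | 676880.00
X̄ = 779000.00 / 8200.00 = 95.00 mm
Ȳ = 676880.00 / 8200.00 = 82.55 mm

X̄ = 95.00 mm, Ȳ = 82.55 mm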